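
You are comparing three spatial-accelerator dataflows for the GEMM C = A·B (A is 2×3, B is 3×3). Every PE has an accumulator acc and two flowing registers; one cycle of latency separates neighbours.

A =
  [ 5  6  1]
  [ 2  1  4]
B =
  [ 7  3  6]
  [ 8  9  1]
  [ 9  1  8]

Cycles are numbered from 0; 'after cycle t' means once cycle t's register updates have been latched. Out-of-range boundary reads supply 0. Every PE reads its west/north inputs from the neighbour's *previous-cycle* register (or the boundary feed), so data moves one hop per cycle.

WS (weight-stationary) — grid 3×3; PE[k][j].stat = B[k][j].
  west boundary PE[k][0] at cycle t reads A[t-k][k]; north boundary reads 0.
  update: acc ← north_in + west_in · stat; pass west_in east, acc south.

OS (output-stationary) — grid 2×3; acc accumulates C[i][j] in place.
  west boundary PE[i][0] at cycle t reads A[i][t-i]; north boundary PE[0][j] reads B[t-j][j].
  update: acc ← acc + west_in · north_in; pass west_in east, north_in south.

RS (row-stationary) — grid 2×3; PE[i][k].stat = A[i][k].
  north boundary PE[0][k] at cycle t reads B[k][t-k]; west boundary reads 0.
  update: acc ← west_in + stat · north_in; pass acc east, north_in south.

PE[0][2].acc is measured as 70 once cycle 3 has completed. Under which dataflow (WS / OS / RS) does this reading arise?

WS [3×3] PE[0][2] across cycles:
  step 0 · PE0,2: acc=0; fwd→0 fwd↓0
  step 1 · PE0,2: acc=0; fwd→0 fwd↓0
  step 2 · PE0,2: acc=30; fwd→5 fwd↓30
  step 3 · PE0,2: acc=12; fwd→2 fwd↓12
OS [2×3] PE[0][2] across cycles:
  step 0 · PE0,2: acc=0; fwd→0 fwd↓0
  step 1 · PE0,2: acc=0; fwd→0 fwd↓0
  step 2 · PE0,2: acc=30; fwd→5 fwd↓6
  step 3 · PE0,2: acc=36; fwd→6 fwd↓1
RS [2×3] PE[0][2] across cycles:
  step 0 · PE0,2: acc=0; fwd→0 fwd↓0
  step 1 · PE0,2: acc=0; fwd→0 fwd↓0
  step 2 · PE0,2: acc=92; fwd→92 fwd↓9
  step 3 · PE0,2: acc=70; fwd→70 fwd↓1

dataflow = RS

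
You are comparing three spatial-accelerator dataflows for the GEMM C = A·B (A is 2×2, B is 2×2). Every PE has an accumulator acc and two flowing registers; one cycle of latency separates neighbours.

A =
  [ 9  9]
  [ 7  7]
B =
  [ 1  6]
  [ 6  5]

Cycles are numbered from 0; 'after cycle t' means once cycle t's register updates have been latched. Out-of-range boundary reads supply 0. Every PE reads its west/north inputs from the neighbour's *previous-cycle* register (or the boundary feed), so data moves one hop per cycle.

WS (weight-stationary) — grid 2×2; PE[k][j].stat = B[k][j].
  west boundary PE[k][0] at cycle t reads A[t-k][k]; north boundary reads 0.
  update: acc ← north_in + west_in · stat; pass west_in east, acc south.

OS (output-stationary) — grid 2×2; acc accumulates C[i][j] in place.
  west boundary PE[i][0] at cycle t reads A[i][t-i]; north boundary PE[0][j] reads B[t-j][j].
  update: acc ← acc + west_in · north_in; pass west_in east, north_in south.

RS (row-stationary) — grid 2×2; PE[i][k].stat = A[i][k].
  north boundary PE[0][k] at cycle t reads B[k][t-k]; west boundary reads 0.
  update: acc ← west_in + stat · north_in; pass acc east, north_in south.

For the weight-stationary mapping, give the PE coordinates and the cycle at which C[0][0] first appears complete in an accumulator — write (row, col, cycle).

Under WS, C[0][0] lands at PE[1][0]:
  [0] (1,0) acc=0 (h:0 v:0)
  [1] (1,0) acc=63 (h:9 v:63)

(row, col, cycle) = (1, 0, 1)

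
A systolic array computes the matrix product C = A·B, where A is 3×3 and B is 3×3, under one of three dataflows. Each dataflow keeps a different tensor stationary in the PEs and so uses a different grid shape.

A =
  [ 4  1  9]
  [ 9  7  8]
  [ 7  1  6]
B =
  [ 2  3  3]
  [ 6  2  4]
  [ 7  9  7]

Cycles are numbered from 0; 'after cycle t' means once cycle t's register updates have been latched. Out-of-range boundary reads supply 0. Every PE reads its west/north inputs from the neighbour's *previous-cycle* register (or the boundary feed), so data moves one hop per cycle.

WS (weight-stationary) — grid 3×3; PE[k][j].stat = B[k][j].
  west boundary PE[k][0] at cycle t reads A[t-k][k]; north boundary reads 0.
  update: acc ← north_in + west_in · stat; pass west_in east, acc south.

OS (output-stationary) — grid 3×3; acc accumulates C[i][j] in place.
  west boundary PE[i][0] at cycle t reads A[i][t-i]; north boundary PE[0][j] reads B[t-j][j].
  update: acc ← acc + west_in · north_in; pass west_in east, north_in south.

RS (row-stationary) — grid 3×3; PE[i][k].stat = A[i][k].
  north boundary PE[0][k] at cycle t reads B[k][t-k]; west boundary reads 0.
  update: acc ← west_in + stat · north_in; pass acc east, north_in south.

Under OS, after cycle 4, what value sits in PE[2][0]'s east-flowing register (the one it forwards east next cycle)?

OS on a 3×3 grid — tracing PE[2][0] and its feeders:
  after 0 — PE[1][0] acc=0, pass-E 0, pass-S 0
  after 0 — PE[2][0] acc=0, pass-E 0, pass-S 0
  after 1 — PE[1][0] acc=18, pass-E 9, pass-S 2
  after 1 — PE[2][0] acc=0, pass-E 0, pass-S 0
  after 2 — PE[1][0] acc=60, pass-E 7, pass-S 6
  after 2 — PE[2][0] acc=14, pass-E 7, pass-S 2
  after 3 — PE[1][0] acc=116, pass-E 8, pass-S 7
  after 3 — PE[2][0] acc=20, pass-E 1, pass-S 6
  after 4 — PE[1][0] acc=116, pass-E 0, pass-S 0
  after 4 — PE[2][0] acc=62, pass-E 6, pass-S 7

register = 6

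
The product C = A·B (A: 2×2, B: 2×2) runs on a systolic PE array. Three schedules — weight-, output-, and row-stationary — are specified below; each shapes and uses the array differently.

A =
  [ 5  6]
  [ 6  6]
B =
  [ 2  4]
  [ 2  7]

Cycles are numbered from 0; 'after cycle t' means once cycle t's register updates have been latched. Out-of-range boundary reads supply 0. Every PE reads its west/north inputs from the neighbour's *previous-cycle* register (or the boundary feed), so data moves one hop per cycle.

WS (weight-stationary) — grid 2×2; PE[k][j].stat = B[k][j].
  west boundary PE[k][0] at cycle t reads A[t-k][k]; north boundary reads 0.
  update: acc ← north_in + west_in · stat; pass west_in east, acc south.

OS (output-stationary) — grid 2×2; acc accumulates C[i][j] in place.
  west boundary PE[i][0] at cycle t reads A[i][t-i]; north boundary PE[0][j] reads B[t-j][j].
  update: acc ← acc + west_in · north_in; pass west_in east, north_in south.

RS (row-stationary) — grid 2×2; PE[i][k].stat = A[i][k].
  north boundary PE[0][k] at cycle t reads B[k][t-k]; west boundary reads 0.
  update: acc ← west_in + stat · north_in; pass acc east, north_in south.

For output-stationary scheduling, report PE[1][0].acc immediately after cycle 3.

PE[1][0].acc = 24

OS on a 2×2 grid — tracing PE[1][0] and its feeders:
  cycle 0: PE[0][0] → acc 10, east 5, south 2
  cycle 0: PE[1][0] → acc 0, east 0, south 0
  cycle 1: PE[0][0] → acc 22, east 6, south 2
  cycle 1: PE[1][0] → acc 12, east 6, south 2
  cycle 2: PE[0][0] → acc 22, east 0, south 0
  cycle 2: PE[1][0] → acc 24, east 6, south 2
  cycle 3: PE[0][0] → acc 22, east 0, south 0
  cycle 3: PE[1][0] → acc 24, east 0, south 0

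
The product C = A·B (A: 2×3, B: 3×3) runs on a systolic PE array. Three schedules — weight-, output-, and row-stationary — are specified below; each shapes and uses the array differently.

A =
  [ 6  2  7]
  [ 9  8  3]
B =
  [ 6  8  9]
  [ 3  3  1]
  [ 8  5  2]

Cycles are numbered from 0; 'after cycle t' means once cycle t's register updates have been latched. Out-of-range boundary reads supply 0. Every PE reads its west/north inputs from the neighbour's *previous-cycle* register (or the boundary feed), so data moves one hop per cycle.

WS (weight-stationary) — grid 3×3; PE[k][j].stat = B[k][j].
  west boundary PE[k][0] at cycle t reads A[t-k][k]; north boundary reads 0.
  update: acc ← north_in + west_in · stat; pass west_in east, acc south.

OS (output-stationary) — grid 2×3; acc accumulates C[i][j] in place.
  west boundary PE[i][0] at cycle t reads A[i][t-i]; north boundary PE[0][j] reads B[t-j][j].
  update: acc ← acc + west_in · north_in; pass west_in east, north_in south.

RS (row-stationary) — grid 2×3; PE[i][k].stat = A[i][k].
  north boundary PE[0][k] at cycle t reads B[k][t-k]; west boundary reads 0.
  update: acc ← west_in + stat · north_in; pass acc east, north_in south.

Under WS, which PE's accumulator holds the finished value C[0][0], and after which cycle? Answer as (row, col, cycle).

(row, col, cycle) = (2, 0, 2)

WS — PE[2][0] is where C[0][0] collects:
  c0 r2c0: 0 / 0 / 0
  c1 r2c0: 0 / 0 / 0
  c2 r2c0: 98 / 7 / 98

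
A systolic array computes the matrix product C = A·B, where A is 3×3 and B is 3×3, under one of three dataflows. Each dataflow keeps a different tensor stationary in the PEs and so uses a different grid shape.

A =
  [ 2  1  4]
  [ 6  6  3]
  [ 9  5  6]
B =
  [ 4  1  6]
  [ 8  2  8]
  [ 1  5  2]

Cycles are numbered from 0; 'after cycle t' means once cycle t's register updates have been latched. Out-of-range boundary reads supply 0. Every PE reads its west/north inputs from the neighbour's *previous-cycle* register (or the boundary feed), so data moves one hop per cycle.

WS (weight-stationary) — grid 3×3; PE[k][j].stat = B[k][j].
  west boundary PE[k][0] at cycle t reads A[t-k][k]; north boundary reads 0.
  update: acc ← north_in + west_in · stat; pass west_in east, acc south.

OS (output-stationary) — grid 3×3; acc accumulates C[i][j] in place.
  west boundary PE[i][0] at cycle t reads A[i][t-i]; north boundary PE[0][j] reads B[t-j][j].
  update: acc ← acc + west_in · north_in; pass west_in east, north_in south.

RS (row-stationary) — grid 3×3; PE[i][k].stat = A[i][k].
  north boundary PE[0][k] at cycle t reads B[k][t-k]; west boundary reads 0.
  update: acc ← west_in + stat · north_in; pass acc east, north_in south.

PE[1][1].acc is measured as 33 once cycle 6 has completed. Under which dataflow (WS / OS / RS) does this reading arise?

dataflow = OS

— WS: 3×3; PE[1][1] trace:
  t=0 PE[1][1]: acc=0 h=0 v=0
  t=1 PE[1][1]: acc=0 h=0 v=0
  t=2 PE[1][1]: acc=4 h=1 v=4
  t=3 PE[1][1]: acc=18 h=6 v=18
  t=4 PE[1][1]: acc=19 h=5 v=19
  t=5 PE[1][1]: acc=0 h=0 v=0
  t=6 PE[1][1]: acc=0 h=0 v=0
— OS: 3×3; PE[1][1] trace:
  t=0 PE[1][1]: acc=0 h=0 v=0
  t=1 PE[1][1]: acc=0 h=0 v=0
  t=2 PE[1][1]: acc=6 h=6 v=1
  t=3 PE[1][1]: acc=18 h=6 v=2
  t=4 PE[1][1]: acc=33 h=3 v=5
  t=5 PE[1][1]: acc=33 h=0 v=0
  t=6 PE[1][1]: acc=33 h=0 v=0
— RS: 3×3; PE[1][1] trace:
  t=0 PE[1][1]: acc=0 h=0 v=0
  t=1 PE[1][1]: acc=0 h=0 v=0
  t=2 PE[1][1]: acc=72 h=72 v=8
  t=3 PE[1][1]: acc=18 h=18 v=2
  t=4 PE[1][1]: acc=84 h=84 v=8
  t=5 PE[1][1]: acc=0 h=0 v=0
  t=6 PE[1][1]: acc=0 h=0 v=0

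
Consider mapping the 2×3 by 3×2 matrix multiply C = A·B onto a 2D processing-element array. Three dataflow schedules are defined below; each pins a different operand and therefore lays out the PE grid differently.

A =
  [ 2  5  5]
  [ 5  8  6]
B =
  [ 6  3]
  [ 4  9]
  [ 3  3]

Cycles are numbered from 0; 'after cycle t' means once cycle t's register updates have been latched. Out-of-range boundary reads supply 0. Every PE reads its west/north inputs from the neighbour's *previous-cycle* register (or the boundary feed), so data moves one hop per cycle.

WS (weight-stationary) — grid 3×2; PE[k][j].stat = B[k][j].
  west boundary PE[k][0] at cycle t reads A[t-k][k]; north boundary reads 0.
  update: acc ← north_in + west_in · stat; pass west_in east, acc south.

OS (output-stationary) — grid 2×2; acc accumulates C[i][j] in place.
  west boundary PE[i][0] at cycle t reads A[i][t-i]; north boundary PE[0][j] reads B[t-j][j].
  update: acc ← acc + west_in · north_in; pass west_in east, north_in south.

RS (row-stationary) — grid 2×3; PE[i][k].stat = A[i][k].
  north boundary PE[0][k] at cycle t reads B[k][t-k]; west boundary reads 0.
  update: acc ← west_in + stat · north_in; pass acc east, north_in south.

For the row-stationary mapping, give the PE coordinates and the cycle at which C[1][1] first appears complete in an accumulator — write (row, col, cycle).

(row, col, cycle) = (1, 2, 4)

RS — PE[1][2] is where C[1][1] collects:
  c0 r1c2: 0 / 0 / 0
  c1 r1c2: 0 / 0 / 0
  c2 r1c2: 0 / 0 / 0
  c3 r1c2: 80 / 80 / 3
  c4 r1c2: 105 / 105 / 3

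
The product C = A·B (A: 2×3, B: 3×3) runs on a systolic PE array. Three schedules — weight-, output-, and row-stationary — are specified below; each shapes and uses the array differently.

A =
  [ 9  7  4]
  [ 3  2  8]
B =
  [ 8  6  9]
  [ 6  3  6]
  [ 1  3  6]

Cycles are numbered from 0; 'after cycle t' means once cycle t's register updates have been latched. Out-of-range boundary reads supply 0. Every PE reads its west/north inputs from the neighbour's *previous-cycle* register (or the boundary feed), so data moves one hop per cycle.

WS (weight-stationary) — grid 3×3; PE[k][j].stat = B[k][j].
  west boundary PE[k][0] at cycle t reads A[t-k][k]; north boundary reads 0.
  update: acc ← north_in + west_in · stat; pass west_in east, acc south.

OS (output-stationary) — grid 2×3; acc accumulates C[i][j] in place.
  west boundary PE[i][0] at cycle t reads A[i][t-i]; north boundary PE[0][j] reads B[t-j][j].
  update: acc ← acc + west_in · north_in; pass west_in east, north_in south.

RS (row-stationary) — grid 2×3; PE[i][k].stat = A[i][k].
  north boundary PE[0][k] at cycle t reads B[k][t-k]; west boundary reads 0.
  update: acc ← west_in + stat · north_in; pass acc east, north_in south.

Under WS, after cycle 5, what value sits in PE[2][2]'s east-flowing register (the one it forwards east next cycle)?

WS (3×3). Following PE[2][2] plus its west/north inputs:
  0: (1,2).acc=0  regs=<0,0>
  0: (2,1).acc=0  regs=<0,0>
  0: (2,2).acc=0  regs=<0,0>
  1: (1,2).acc=0  regs=<0,0>
  1: (2,1).acc=0  regs=<0,0>
  1: (2,2).acc=0  regs=<0,0>
  2: (1,2).acc=0  regs=<0,0>
  2: (2,1).acc=0  regs=<0,0>
  2: (2,2).acc=0  regs=<0,0>
  3: (1,2).acc=123  regs=<7,123>
  3: (2,1).acc=87  regs=<4,87>
  3: (2,2).acc=0  regs=<0,0>
  4: (1,2).acc=39  regs=<2,39>
  4: (2,1).acc=48  regs=<8,48>
  4: (2,2).acc=147  regs=<4,147>
  5: (1,2).acc=0  regs=<0,0>
  5: (2,1).acc=0  regs=<0,0>
  5: (2,2).acc=87  regs=<8,87>

register = 8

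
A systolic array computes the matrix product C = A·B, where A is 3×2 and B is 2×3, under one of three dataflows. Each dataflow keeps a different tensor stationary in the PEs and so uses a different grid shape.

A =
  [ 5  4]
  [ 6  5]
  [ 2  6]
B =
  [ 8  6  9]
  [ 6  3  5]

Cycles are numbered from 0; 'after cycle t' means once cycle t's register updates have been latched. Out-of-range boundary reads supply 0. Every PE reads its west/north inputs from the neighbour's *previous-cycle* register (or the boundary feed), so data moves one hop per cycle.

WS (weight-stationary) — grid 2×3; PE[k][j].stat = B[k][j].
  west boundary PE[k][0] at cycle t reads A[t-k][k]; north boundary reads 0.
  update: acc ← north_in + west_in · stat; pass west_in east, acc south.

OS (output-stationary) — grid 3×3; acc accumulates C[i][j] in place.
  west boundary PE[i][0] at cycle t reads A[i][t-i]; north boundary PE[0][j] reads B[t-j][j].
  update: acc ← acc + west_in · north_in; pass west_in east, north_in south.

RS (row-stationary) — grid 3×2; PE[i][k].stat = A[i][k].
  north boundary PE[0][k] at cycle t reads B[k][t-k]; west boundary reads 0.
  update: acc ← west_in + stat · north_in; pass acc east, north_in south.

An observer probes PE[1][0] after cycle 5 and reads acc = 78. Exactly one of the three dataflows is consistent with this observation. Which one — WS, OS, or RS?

— WS: 2×3; PE[1][0] trace:
  step 0 · PE1,0: acc=0; fwd→0 fwd↓0
  step 1 · PE1,0: acc=64; fwd→4 fwd↓64
  step 2 · PE1,0: acc=78; fwd→5 fwd↓78
  step 3 · PE1,0: acc=52; fwd→6 fwd↓52
  step 4 · PE1,0: acc=0; fwd→0 fwd↓0
  step 5 · PE1,0: acc=0; fwd→0 fwd↓0
— OS: 3×3; PE[1][0] trace:
  step 0 · PE1,0: acc=0; fwd→0 fwd↓0
  step 1 · PE1,0: acc=48; fwd→6 fwd↓8
  step 2 · PE1,0: acc=78; fwd→5 fwd↓6
  step 3 · PE1,0: acc=78; fwd→0 fwd↓0
  step 4 · PE1,0: acc=78; fwd→0 fwd↓0
  step 5 · PE1,0: acc=78; fwd→0 fwd↓0
— RS: 3×2; PE[1][0] trace:
  step 0 · PE1,0: acc=0; fwd→0 fwd↓0
  step 1 · PE1,0: acc=48; fwd→48 fwd↓8
  step 2 · PE1,0: acc=36; fwd→36 fwd↓6
  step 3 · PE1,0: acc=54; fwd→54 fwd↓9
  step 4 · PE1,0: acc=0; fwd→0 fwd↓0
  step 5 · PE1,0: acc=0; fwd→0 fwd↓0

dataflow = OS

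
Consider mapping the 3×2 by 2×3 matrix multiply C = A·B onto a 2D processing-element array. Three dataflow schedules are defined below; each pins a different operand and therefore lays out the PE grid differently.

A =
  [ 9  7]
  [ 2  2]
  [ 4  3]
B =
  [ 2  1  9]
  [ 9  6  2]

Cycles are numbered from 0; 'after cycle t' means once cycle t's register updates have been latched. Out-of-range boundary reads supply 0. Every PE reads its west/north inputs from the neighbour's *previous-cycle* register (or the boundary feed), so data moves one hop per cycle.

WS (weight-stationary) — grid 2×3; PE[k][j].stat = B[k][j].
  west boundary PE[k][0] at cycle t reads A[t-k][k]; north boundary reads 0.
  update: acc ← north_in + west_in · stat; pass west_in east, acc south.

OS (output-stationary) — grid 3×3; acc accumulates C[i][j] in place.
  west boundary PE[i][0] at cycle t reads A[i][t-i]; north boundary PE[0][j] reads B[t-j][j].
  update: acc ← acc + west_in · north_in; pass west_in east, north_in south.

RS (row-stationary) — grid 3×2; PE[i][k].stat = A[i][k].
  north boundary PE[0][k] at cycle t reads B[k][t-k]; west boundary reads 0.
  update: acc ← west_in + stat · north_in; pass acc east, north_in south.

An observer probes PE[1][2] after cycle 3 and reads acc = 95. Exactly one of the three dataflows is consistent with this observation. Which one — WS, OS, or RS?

Under WS (2×3), PE[1][2]:
  cycle 0: PE[1][2] → acc 0, east 0, south 0
  cycle 1: PE[1][2] → acc 0, east 0, south 0
  cycle 2: PE[1][2] → acc 0, east 0, south 0
  cycle 3: PE[1][2] → acc 95, east 7, south 95
Under OS (3×3), PE[1][2]:
  cycle 0: PE[1][2] → acc 0, east 0, south 0
  cycle 1: PE[1][2] → acc 0, east 0, south 0
  cycle 2: PE[1][2] → acc 0, east 0, south 0
  cycle 3: PE[1][2] → acc 18, east 2, south 9
— RS: 3×2 array has no PE[1][2].

dataflow = WS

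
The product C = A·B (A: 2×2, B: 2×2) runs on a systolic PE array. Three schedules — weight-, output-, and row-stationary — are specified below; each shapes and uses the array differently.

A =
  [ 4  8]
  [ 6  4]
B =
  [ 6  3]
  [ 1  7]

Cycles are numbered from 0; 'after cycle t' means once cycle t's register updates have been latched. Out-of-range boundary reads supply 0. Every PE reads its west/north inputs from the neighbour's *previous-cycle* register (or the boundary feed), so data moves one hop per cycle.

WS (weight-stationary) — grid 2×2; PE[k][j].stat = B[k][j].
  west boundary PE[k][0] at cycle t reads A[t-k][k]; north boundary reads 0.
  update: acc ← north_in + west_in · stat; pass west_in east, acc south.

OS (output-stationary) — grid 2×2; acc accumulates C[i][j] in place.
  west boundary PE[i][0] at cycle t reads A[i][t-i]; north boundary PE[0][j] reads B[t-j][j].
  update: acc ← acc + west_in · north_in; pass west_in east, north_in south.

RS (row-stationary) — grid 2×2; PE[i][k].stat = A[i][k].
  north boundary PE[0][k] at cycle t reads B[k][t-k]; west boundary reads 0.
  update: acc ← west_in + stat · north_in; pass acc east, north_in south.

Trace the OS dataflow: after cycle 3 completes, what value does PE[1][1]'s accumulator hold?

OS on a 2×2 grid — tracing PE[1][1] and its feeders:
  step 0 · PE0,1: acc=0; fwd→0 fwd↓0
  step 0 · PE1,0: acc=0; fwd→0 fwd↓0
  step 0 · PE1,1: acc=0; fwd→0 fwd↓0
  step 1 · PE0,1: acc=12; fwd→4 fwd↓3
  step 1 · PE1,0: acc=36; fwd→6 fwd↓6
  step 1 · PE1,1: acc=0; fwd→0 fwd↓0
  step 2 · PE0,1: acc=68; fwd→8 fwd↓7
  step 2 · PE1,0: acc=40; fwd→4 fwd↓1
  step 2 · PE1,1: acc=18; fwd→6 fwd↓3
  step 3 · PE0,1: acc=68; fwd→0 fwd↓0
  step 3 · PE1,0: acc=40; fwd→0 fwd↓0
  step 3 · PE1,1: acc=46; fwd→4 fwd↓7

PE[1][1].acc = 46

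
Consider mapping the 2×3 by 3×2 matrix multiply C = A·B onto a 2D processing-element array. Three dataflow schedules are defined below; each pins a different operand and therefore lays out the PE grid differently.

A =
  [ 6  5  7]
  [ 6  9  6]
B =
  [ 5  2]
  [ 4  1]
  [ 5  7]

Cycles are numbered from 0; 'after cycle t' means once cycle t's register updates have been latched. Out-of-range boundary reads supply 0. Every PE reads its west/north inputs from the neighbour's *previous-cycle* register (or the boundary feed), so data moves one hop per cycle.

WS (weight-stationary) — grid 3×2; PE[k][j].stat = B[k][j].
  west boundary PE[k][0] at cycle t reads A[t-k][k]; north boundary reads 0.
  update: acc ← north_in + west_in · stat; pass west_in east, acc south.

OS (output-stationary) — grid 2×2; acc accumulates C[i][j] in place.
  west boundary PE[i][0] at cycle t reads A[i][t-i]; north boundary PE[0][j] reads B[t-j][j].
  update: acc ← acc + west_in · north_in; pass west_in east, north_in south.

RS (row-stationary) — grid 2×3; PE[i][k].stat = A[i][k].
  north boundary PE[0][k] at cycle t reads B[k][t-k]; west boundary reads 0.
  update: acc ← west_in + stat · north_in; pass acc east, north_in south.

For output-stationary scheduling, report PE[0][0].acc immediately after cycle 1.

OS on a 2×2 grid — tracing PE[0][0] and its feeders:
  [0] (0,0) acc=30 (h:6 v:5)
  [1] (0,0) acc=50 (h:5 v:4)

PE[0][0].acc = 50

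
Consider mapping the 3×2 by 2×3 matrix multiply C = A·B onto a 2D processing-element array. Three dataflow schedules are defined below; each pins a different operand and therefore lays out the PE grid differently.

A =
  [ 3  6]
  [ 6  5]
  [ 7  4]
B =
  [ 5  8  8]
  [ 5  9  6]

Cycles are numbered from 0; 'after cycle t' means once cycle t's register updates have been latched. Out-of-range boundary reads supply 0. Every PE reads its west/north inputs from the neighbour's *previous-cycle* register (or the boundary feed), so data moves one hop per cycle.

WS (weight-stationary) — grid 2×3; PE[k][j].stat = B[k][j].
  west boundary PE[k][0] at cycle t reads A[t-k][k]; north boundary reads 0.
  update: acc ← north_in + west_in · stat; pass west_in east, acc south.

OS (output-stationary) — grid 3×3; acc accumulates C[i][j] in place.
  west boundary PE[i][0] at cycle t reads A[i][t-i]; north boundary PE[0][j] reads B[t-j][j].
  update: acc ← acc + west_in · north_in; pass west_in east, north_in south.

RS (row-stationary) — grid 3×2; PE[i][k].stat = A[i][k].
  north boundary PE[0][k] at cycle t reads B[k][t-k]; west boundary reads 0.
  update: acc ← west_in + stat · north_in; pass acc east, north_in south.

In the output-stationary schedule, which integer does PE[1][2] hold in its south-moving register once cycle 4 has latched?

register = 6

OS 3×3: PE[1][2] cycle-by-cycle (with neighbour feeds):
  c0 r0c2: 0 / 0 / 0
  c0 r1c1: 0 / 0 / 0
  c0 r1c2: 0 / 0 / 0
  c1 r0c2: 0 / 0 / 0
  c1 r1c1: 0 / 0 / 0
  c1 r1c2: 0 / 0 / 0
  c2 r0c2: 24 / 3 / 8
  c2 r1c1: 48 / 6 / 8
  c2 r1c2: 0 / 0 / 0
  c3 r0c2: 60 / 6 / 6
  c3 r1c1: 93 / 5 / 9
  c3 r1c2: 48 / 6 / 8
  c4 r0c2: 60 / 0 / 0
  c4 r1c1: 93 / 0 / 0
  c4 r1c2: 78 / 5 / 6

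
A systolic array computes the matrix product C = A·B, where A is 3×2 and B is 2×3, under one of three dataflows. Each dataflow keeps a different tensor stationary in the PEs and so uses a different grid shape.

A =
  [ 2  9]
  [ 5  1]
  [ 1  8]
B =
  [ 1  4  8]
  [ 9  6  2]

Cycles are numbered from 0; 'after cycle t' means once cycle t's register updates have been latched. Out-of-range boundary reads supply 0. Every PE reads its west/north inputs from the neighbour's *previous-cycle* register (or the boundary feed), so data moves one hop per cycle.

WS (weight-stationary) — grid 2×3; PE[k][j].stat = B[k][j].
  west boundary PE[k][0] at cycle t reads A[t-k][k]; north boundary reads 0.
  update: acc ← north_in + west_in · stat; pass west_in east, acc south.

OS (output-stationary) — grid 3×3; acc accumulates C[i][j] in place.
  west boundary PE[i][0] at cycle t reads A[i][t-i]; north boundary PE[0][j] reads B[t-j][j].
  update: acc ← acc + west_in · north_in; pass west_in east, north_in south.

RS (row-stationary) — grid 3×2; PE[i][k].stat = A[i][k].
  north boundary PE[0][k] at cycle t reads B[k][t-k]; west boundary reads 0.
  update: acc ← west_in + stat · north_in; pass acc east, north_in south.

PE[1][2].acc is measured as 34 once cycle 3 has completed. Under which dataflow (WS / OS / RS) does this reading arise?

dataflow = WS

WS (2×3 grid), PE[1][2]:
  c0 r1c2: 0 / 0 / 0
  c1 r1c2: 0 / 0 / 0
  c2 r1c2: 0 / 0 / 0
  c3 r1c2: 34 / 9 / 34
OS (3×3 grid), PE[1][2]:
  c0 r1c2: 0 / 0 / 0
  c1 r1c2: 0 / 0 / 0
  c2 r1c2: 0 / 0 / 0
  c3 r1c2: 40 / 5 / 8
RS (3×2): PE[1][2] does not exist.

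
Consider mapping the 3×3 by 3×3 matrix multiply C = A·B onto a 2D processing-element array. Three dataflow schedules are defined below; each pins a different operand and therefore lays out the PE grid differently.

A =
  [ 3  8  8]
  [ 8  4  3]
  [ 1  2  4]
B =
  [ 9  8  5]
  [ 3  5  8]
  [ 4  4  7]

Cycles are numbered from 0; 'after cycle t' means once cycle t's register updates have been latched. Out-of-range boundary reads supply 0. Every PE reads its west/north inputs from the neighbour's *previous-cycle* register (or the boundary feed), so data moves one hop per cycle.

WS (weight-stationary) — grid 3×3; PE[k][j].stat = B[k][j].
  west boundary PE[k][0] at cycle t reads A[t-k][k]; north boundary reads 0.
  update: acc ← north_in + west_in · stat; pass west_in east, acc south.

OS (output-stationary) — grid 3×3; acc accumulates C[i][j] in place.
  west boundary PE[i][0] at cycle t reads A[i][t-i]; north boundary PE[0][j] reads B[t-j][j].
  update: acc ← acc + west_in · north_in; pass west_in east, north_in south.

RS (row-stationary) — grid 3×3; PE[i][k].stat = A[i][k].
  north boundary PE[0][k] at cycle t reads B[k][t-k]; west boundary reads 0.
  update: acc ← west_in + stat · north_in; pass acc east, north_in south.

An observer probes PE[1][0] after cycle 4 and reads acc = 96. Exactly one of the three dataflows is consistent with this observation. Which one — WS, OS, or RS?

dataflow = OS

WS (3×3 grid), PE[1][0]:
  cycle 0: PE[1][0] → acc 0, east 0, south 0
  cycle 1: PE[1][0] → acc 51, east 8, south 51
  cycle 2: PE[1][0] → acc 84, east 4, south 84
  cycle 3: PE[1][0] → acc 15, east 2, south 15
  cycle 4: PE[1][0] → acc 0, east 0, south 0
OS (3×3 grid), PE[1][0]:
  cycle 0: PE[1][0] → acc 0, east 0, south 0
  cycle 1: PE[1][0] → acc 72, east 8, south 9
  cycle 2: PE[1][0] → acc 84, east 4, south 3
  cycle 3: PE[1][0] → acc 96, east 3, south 4
  cycle 4: PE[1][0] → acc 96, east 0, south 0
RS (3×3 grid), PE[1][0]:
  cycle 0: PE[1][0] → acc 0, east 0, south 0
  cycle 1: PE[1][0] → acc 72, east 72, south 9
  cycle 2: PE[1][0] → acc 64, east 64, south 8
  cycle 3: PE[1][0] → acc 40, east 40, south 5
  cycle 4: PE[1][0] → acc 0, east 0, south 0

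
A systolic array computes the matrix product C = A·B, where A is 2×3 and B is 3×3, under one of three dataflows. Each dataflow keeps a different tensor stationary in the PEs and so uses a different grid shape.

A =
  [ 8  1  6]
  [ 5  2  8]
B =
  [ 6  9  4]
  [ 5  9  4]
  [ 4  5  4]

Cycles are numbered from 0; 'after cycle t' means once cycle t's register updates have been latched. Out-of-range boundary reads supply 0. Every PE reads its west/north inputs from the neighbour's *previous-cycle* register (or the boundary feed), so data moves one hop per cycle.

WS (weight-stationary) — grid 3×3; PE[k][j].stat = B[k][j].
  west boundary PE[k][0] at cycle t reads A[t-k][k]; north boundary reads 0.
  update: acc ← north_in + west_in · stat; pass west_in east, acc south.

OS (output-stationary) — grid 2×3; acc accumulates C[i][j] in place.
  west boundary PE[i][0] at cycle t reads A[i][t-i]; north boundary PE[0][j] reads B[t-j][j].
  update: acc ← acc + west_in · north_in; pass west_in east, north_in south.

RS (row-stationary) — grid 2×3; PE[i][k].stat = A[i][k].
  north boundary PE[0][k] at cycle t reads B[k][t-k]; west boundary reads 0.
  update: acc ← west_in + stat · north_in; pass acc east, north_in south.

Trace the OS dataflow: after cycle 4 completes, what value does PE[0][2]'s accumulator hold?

PE[0][2].acc = 60

Tracing OS — 2×3 array, target PE[0][2]:
  step 0 · PE0,1: acc=0; fwd→0 fwd↓0
  step 0 · PE0,2: acc=0; fwd→0 fwd↓0
  step 1 · PE0,1: acc=72; fwd→8 fwd↓9
  step 1 · PE0,2: acc=0; fwd→0 fwd↓0
  step 2 · PE0,1: acc=81; fwd→1 fwd↓9
  step 2 · PE0,2: acc=32; fwd→8 fwd↓4
  step 3 · PE0,1: acc=111; fwd→6 fwd↓5
  step 3 · PE0,2: acc=36; fwd→1 fwd↓4
  step 4 · PE0,1: acc=111; fwd→0 fwd↓0
  step 4 · PE0,2: acc=60; fwd→6 fwd↓4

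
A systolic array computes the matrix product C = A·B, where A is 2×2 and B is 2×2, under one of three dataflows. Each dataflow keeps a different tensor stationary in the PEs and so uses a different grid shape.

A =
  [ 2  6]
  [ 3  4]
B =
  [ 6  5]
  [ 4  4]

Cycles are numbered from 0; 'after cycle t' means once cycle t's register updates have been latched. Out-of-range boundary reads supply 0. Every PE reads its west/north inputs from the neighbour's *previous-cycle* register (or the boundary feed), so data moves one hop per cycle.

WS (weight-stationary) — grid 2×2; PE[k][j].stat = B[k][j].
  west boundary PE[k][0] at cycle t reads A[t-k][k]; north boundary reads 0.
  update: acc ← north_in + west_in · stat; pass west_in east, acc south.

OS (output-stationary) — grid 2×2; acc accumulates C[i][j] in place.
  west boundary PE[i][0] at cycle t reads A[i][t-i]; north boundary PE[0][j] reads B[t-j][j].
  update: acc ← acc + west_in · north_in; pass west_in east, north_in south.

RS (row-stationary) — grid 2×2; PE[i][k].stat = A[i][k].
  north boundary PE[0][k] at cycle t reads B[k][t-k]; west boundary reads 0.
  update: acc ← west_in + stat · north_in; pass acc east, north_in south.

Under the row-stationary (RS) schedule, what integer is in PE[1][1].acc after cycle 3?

PE[1][1].acc = 31

RS (2×2). Following PE[1][1] plus its west/north inputs:
  cycle 0: PE[0][1] → acc 0, east 0, south 0
  cycle 0: PE[1][0] → acc 0, east 0, south 0
  cycle 0: PE[1][1] → acc 0, east 0, south 0
  cycle 1: PE[0][1] → acc 36, east 36, south 4
  cycle 1: PE[1][0] → acc 18, east 18, south 6
  cycle 1: PE[1][1] → acc 0, east 0, south 0
  cycle 2: PE[0][1] → acc 34, east 34, south 4
  cycle 2: PE[1][0] → acc 15, east 15, south 5
  cycle 2: PE[1][1] → acc 34, east 34, south 4
  cycle 3: PE[0][1] → acc 0, east 0, south 0
  cycle 3: PE[1][0] → acc 0, east 0, south 0
  cycle 3: PE[1][1] → acc 31, east 31, south 4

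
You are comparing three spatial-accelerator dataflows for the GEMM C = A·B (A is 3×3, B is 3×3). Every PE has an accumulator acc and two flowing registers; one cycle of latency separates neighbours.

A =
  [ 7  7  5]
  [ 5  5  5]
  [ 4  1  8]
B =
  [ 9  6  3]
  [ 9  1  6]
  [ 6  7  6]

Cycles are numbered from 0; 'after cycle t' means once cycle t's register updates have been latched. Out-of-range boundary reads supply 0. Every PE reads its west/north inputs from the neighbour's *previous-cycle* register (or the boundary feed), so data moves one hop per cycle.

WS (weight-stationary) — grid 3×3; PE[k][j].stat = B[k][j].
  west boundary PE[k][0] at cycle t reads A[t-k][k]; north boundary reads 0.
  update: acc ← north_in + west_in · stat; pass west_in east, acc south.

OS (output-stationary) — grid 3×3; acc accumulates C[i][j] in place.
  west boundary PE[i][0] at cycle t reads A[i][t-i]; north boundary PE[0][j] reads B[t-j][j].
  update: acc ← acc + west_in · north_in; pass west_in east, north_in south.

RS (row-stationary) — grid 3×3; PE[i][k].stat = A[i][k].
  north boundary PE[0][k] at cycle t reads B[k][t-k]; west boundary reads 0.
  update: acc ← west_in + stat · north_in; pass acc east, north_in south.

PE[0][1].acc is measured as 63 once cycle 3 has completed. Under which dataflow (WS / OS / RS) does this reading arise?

WS (3×3 grid), PE[0][1]:
  t=0 PE[0][1]: acc=0 h=0 v=0
  t=1 PE[0][1]: acc=42 h=7 v=42
  t=2 PE[0][1]: acc=30 h=5 v=30
  t=3 PE[0][1]: acc=24 h=4 v=24
OS (3×3 grid), PE[0][1]:
  t=0 PE[0][1]: acc=0 h=0 v=0
  t=1 PE[0][1]: acc=42 h=7 v=6
  t=2 PE[0][1]: acc=49 h=7 v=1
  t=3 PE[0][1]: acc=84 h=5 v=7
RS (3×3 grid), PE[0][1]:
  t=0 PE[0][1]: acc=0 h=0 v=0
  t=1 PE[0][1]: acc=126 h=126 v=9
  t=2 PE[0][1]: acc=49 h=49 v=1
  t=3 PE[0][1]: acc=63 h=63 v=6

dataflow = RS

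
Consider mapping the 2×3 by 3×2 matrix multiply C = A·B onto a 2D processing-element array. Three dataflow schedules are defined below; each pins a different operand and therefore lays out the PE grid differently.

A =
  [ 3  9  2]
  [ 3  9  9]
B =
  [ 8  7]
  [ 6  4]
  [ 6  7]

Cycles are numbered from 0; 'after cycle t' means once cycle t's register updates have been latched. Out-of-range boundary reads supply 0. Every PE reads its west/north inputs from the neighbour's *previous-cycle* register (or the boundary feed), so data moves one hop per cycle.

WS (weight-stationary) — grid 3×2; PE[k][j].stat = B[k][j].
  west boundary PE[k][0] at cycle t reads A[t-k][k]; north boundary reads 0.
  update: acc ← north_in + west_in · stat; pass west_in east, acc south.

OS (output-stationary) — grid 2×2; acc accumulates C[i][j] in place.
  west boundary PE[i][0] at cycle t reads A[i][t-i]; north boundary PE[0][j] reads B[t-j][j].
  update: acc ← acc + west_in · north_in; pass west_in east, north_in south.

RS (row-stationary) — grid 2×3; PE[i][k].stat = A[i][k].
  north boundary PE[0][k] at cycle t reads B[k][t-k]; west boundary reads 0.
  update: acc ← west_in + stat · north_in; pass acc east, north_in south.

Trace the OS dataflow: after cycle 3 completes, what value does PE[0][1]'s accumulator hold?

PE[0][1].acc = 71

OS on a 2×2 grid — tracing PE[0][1] and its feeders:
  step 0 · PE0,0: acc=24; fwd→3 fwd↓8
  step 0 · PE0,1: acc=0; fwd→0 fwd↓0
  step 1 · PE0,0: acc=78; fwd→9 fwd↓6
  step 1 · PE0,1: acc=21; fwd→3 fwd↓7
  step 2 · PE0,0: acc=90; fwd→2 fwd↓6
  step 2 · PE0,1: acc=57; fwd→9 fwd↓4
  step 3 · PE0,0: acc=90; fwd→0 fwd↓0
  step 3 · PE0,1: acc=71; fwd→2 fwd↓7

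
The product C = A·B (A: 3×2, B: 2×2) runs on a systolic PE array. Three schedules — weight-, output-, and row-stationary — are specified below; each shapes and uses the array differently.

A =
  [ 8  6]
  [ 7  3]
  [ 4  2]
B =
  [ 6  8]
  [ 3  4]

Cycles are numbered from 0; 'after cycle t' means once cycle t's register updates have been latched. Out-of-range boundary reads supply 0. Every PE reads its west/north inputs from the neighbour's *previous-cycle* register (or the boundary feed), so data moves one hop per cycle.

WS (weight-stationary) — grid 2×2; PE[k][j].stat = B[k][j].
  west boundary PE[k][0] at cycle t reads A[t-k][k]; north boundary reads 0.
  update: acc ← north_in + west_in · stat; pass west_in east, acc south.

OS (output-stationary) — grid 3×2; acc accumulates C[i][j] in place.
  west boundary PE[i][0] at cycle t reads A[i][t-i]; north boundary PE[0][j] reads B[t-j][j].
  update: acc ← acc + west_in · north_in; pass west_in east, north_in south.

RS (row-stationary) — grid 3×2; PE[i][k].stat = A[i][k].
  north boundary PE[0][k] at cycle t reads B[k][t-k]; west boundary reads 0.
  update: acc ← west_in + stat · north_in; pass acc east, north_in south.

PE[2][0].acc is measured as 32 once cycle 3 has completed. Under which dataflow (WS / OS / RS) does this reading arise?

dataflow = RS

WS: PE[2][0] is outside its 2×2 grid.
— OS: 3×2; PE[2][0] trace:
  [0] (2,0) acc=0 (h:0 v:0)
  [1] (2,0) acc=0 (h:0 v:0)
  [2] (2,0) acc=24 (h:4 v:6)
  [3] (2,0) acc=30 (h:2 v:3)
— RS: 3×2; PE[2][0] trace:
  [0] (2,0) acc=0 (h:0 v:0)
  [1] (2,0) acc=0 (h:0 v:0)
  [2] (2,0) acc=24 (h:24 v:6)
  [3] (2,0) acc=32 (h:32 v:8)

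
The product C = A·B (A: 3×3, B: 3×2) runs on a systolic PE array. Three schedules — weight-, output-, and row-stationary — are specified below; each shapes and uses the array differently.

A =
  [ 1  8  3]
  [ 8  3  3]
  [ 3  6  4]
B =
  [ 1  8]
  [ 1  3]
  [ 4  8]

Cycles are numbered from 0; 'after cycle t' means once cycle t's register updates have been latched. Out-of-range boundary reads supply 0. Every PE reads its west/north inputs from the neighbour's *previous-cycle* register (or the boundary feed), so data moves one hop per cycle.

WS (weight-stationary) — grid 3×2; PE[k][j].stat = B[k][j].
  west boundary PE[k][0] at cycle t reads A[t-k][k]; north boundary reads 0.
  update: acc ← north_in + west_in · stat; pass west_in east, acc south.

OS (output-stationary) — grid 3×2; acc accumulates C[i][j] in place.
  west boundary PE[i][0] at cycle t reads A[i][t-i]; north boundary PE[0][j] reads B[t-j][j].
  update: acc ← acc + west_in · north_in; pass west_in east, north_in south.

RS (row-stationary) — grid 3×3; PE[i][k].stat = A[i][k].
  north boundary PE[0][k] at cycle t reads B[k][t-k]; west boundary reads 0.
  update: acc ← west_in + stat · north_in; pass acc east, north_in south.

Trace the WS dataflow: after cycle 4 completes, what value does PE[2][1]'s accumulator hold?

PE[2][1].acc = 97

WS (3×2). Following PE[2][1] plus its west/north inputs:
  cycle 0: PE[1][1] → acc 0, east 0, south 0
  cycle 0: PE[2][0] → acc 0, east 0, south 0
  cycle 0: PE[2][1] → acc 0, east 0, south 0
  cycle 1: PE[1][1] → acc 0, east 0, south 0
  cycle 1: PE[2][0] → acc 0, east 0, south 0
  cycle 1: PE[2][1] → acc 0, east 0, south 0
  cycle 2: PE[1][1] → acc 32, east 8, south 32
  cycle 2: PE[2][0] → acc 21, east 3, south 21
  cycle 2: PE[2][1] → acc 0, east 0, south 0
  cycle 3: PE[1][1] → acc 73, east 3, south 73
  cycle 3: PE[2][0] → acc 23, east 3, south 23
  cycle 3: PE[2][1] → acc 56, east 3, south 56
  cycle 4: PE[1][1] → acc 42, east 6, south 42
  cycle 4: PE[2][0] → acc 25, east 4, south 25
  cycle 4: PE[2][1] → acc 97, east 3, south 97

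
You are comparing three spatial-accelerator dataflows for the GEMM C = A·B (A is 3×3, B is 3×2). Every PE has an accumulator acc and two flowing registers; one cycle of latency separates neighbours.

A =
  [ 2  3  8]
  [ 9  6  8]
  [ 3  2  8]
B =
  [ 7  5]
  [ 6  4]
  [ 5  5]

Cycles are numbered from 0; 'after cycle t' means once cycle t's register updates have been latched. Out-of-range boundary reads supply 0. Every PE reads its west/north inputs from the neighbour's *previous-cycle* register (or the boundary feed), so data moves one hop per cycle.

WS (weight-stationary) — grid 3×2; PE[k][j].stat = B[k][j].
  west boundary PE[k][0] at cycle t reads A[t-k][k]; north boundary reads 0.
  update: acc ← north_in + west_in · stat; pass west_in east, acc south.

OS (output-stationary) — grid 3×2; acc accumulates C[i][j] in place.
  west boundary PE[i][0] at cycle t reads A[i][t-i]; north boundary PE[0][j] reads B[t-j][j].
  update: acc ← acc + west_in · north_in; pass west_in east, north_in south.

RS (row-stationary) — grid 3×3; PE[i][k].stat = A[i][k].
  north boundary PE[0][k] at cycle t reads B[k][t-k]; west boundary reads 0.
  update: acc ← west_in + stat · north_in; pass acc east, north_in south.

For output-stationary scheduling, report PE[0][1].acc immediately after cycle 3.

OS 3×2: PE[0][1] cycle-by-cycle (with neighbour feeds):
  cycle 0: PE[0][0] → acc 14, east 2, south 7
  cycle 0: PE[0][1] → acc 0, east 0, south 0
  cycle 1: PE[0][0] → acc 32, east 3, south 6
  cycle 1: PE[0][1] → acc 10, east 2, south 5
  cycle 2: PE[0][0] → acc 72, east 8, south 5
  cycle 2: PE[0][1] → acc 22, east 3, south 4
  cycle 3: PE[0][0] → acc 72, east 0, south 0
  cycle 3: PE[0][1] → acc 62, east 8, south 5

PE[0][1].acc = 62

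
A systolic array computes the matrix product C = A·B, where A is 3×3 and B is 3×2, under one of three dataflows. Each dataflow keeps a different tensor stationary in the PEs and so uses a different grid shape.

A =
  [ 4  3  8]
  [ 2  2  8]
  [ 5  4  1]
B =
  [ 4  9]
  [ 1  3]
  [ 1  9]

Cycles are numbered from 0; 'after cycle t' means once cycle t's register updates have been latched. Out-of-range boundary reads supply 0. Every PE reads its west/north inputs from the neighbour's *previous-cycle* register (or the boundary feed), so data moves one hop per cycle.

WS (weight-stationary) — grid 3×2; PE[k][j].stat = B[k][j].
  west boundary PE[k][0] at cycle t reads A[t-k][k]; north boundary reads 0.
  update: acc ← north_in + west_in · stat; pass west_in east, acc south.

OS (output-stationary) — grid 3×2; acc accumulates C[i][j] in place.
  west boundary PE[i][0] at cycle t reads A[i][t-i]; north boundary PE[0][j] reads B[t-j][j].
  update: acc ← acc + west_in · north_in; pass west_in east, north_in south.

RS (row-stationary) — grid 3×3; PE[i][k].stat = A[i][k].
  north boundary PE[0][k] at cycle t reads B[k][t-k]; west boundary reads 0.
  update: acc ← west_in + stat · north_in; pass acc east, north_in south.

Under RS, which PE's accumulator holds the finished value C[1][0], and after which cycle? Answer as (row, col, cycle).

RS — PE[1][2] is where C[1][0] collects:
  [0] (1,2) acc=0 (h:0 v:0)
  [1] (1,2) acc=0 (h:0 v:0)
  [2] (1,2) acc=0 (h:0 v:0)
  [3] (1,2) acc=18 (h:18 v:1)

(row, col, cycle) = (1, 2, 3)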